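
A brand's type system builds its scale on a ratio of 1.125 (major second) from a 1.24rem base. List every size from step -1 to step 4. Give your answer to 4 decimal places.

Step -1: 1.24 ÷ 1.125 = 1.1022
Step 0: 1.24rem
Step 1: 1.24 × 1.125 = 1.3950
Step 2: 1.24 × 1.125² = 1.5694
Step 3: 1.24 × 1.125³ = 1.7655
Step 4: 1.24 × 1.125⁴ = 1.9862

1.1022rem, 1.2400rem, 1.3950rem, 1.5694rem, 1.7655rem, 1.9862rem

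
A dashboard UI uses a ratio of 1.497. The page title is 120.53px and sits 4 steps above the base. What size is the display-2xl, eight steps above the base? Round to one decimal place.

605.3px

Moving from step +4 to step +8 is 4 steps up, so multiply by r⁴.
120.53 × 1.497⁴ = 120.53 × 5.02212 ≈ 605.316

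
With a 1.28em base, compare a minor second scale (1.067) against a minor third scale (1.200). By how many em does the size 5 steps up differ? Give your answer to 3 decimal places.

1.415em

Minor second: 1.28 × 1.067⁵ = 1.77024em
Minor third: 1.28 × 1.200⁵ = 3.18505em
Difference: 3.18505 − 1.77024 = 1.41481em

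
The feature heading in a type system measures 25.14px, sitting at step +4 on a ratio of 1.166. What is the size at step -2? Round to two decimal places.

10.00px

Moving from step +4 to step -2 is 6 steps down, so divide by r⁶.
25.14 ÷ 1.166⁶ = 25.14 ÷ 2.51299 ≈ 10.004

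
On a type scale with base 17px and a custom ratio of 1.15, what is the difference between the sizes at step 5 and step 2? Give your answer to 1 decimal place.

Step 2: 17.0 × 1.15² = 22.482px
Step 5: 17.0 × 1.15⁵ = 34.193px
Difference: 34.193 − 22.482 = 11.711px

11.7px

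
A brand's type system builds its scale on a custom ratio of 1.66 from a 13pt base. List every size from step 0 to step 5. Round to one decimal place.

Step 0: 13pt
Step 1: 13.0 × 1.66 = 21.6
Step 2: 13.0 × 1.66² = 35.8
Step 3: 13.0 × 1.66³ = 59.5
Step 4: 13.0 × 1.66⁴ = 98.7
Step 5: 13.0 × 1.66⁵ = 163.9

13.0pt, 21.6pt, 35.8pt, 59.5pt, 98.7pt, 163.9pt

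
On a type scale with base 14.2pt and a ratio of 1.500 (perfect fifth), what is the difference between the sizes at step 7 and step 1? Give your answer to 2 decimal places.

221.32pt

Step 1: 14.2 × 1.500 = 21.3000pt
Step 7: 14.2 × 1.500⁷ = 242.6203pt
Difference: 242.6203 − 21.3000 = 221.3203pt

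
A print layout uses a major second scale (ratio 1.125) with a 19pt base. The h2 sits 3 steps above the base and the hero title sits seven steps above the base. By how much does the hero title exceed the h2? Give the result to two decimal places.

Step 3: 19.0 × 1.125³ = 27.0527pt
Step 7: 19.0 × 1.125⁷ = 43.3332pt
Difference: 43.3332 − 27.0527 = 16.2805pt

16.28pt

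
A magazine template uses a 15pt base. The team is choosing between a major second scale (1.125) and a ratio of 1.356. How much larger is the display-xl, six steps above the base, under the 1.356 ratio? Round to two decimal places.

Major second: 15.0 × 1.125⁶ = 30.4093pt
At 1.356: 15.0 × 1.356⁶ = 93.2501pt
Difference: 93.2501 − 30.4093 = 62.8408pt

62.84pt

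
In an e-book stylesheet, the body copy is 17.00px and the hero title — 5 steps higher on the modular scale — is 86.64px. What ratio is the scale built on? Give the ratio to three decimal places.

The ratio satisfies 17.00 × r⁵ = 86.64, so r = (86.64 / 17.00)^(1/5).
r = 5.0965^(1/5) ≈ 1.3850

1.385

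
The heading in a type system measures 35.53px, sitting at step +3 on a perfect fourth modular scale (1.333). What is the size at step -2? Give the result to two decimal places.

Moving from step +3 to step -2 is 5 steps down, so divide by r⁵.
35.53 ÷ 1.333⁵ = 35.53 ÷ 4.20873 ≈ 8.442

8.44px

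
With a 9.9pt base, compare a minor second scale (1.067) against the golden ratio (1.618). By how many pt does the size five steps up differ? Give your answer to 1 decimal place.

96.1pt

Minor second: 9.9 × 1.067⁵ = 13.692pt
Golden ratio: 9.9 × 1.618⁵ = 109.781pt
Difference: 109.781 − 13.692 = 96.089pt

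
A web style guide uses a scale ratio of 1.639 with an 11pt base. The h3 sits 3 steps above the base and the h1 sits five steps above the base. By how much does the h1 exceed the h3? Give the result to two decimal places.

Step 3: 11.0 × 1.639³ = 48.4317pt
Step 5: 11.0 × 1.639⁵ = 130.1030pt
Difference: 130.1030 − 48.4317 = 81.6713pt

81.67pt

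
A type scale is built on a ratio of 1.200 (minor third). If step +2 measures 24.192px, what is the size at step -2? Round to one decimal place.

24.192 ÷ 1.200⁴ = 24.192 ÷ 2.07360 ≈ 11.667

11.7px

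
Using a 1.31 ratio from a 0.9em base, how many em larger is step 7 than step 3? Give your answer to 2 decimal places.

Step 3: 0.9 × 1.31³ = 2.0233em
Step 7: 0.9 × 1.31⁷ = 5.9586em
Difference: 5.9586 − 2.0233 = 3.9353em

3.94em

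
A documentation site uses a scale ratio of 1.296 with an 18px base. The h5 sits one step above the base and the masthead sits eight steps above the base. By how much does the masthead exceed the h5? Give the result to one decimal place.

Step 1: 18.0 × 1.296 = 23.328px
Step 8: 18.0 × 1.296⁸ = 143.256px
Difference: 143.256 − 23.328 = 119.928px

119.9px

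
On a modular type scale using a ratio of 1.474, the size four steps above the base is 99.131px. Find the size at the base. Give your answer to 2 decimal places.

21.00px

99.131 ÷ 1.474⁴ = 99.131 ÷ 4.72052 ≈ 21.000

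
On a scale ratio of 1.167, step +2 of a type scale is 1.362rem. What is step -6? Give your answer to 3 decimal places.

The gap is -6 − (2) = -8 steps, so the factor is 1.167^-8.
1.362 ÷ 1.167⁸ = 1.362 ÷ 3.44007 ≈ 0.396

0.396rem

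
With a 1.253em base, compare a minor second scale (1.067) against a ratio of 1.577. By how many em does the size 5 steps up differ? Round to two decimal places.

10.49em

Minor second: 1.253 × 1.067⁵ = 1.7329em
At 1.577: 1.253 × 1.577⁵ = 12.2211em
Difference: 12.2211 − 1.7329 = 10.4882em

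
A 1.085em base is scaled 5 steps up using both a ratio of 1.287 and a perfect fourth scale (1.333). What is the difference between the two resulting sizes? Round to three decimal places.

0.735em

At 1.287: 1.085 × 1.287⁵ = 3.83109em
Perfect fourth: 1.085 × 1.333⁵ = 4.56647em
Difference: 4.56647 − 3.83109 = 0.73538em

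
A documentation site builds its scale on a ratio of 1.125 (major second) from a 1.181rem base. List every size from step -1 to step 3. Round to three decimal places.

Step -1: 1.181 ÷ 1.125 = 1.050
Step 0: 1.181rem
Step 1: 1.181 × 1.125 = 1.329
Step 2: 1.181 × 1.125² = 1.495
Step 3: 1.181 × 1.125³ = 1.682

1.050rem, 1.181rem, 1.329rem, 1.495rem, 1.682rem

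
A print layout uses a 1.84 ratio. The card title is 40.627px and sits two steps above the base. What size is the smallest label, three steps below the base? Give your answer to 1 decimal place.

1.9px

The gap is -3 − (2) = -5 steps, so the factor is 1.84^-5.
40.627 ÷ 1.84⁵ = 40.627 ÷ 21.09061 ≈ 1.926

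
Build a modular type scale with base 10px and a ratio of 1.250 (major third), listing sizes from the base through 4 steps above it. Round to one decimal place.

Step 0: 10px
Step 1: 10.0 × 1.250 = 12.5
Step 2: 10.0 × 1.250² = 15.6
Step 3: 10.0 × 1.250³ = 19.5
Step 4: 10.0 × 1.250⁴ = 24.4

10.0px, 12.5px, 15.6px, 19.5px, 24.4px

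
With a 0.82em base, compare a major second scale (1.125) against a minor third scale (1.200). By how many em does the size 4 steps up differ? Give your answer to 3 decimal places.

Major second: 0.82 × 1.125⁴ = 1.31348em
Minor third: 0.82 × 1.200⁴ = 1.70035em
Difference: 1.70035 − 1.31348 = 0.38687em

0.387em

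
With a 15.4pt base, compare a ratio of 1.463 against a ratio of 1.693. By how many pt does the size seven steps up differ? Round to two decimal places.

At 1.463: 15.4 × 1.463⁷ = 220.9179pt
At 1.693: 15.4 × 1.693⁷ = 613.9308pt
Difference: 613.9308 − 220.9179 = 393.0129pt

393.01pt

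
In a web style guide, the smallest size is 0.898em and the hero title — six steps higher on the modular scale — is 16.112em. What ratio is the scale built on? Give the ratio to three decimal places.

1.618

The ratio satisfies 0.898 × r⁶ = 16.112, so r = (16.112 / 0.898)^(1/6).
r = 17.9421^(1/6) ≈ 1.6180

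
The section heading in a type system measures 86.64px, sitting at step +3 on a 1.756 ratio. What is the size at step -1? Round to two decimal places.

9.11px

86.64 ÷ 1.756⁴ = 86.64 ÷ 9.50819 ≈ 9.112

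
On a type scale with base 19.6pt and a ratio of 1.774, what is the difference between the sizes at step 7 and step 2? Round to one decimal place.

1022.1pt

Step 2: 19.6 × 1.774² = 61.683pt
Step 7: 19.6 × 1.774⁷ = 1083.756pt
Difference: 1083.756 − 61.683 = 1022.073pt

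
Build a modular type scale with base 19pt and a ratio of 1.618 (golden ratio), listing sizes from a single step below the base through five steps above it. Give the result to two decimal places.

11.74pt, 19.00pt, 30.74pt, 49.74pt, 80.48pt, 130.22pt, 210.69pt

Step -1: 19.0 ÷ 1.618 = 11.74
Step 0: 19pt
Step 1: 19.0 × 1.618 = 30.74
Step 2: 19.0 × 1.618² = 49.74
Step 3: 19.0 × 1.618³ = 80.48
Step 4: 19.0 × 1.618⁴ = 130.22
Step 5: 19.0 × 1.618⁵ = 210.69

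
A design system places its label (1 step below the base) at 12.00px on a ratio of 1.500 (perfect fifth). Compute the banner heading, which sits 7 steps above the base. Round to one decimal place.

The gap is 7 − (-1) = 8 steps, so the factor is 1.500^8.
12.00 × 1.500⁸ = 12.00 × 25.62891 ≈ 307.547

307.5px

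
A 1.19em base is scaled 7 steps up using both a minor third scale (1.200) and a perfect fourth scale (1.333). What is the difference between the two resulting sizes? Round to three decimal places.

4.635em

Minor third: 1.19 × 1.200⁷ = 4.26399em
Perfect fourth: 1.19 × 1.333⁷ = 8.89934em
Difference: 8.89934 − 4.26399 = 4.63535em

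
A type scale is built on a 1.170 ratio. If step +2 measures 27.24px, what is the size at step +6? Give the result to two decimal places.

51.04px

Moving from step +2 to step +6 is 4 steps up, so multiply by r⁴.
27.24 × 1.170⁴ = 27.24 × 1.87389 ≈ 51.045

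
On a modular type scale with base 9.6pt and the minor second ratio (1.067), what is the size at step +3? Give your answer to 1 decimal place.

A modular type scale is a geometric sequence: sizeₙ = base × rⁿ.
9.6 × 1.067³ = 9.6 × 1.21477 ≈ 11.66

11.7pt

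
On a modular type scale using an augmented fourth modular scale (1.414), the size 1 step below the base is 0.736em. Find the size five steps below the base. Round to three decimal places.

Moving from step -1 to step -5 is 4 steps down, so divide by r⁴.
0.736 ÷ 1.414⁴ = 0.736 ÷ 3.99758 ≈ 0.184

0.184em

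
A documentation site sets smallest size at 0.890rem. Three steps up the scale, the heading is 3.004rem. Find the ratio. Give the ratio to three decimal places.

r³ = 3.004 / 0.890, so r = (3.004/0.890)^(1/3).
r = 3.3753^(1/3) ≈ 1.5000

1.500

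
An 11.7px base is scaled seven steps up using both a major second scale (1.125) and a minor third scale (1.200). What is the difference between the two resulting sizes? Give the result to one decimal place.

15.2px

Major second: 11.7 × 1.125⁷ = 26.684px
Minor third: 11.7 × 1.200⁷ = 41.923px
Difference: 41.923 − 26.684 = 15.239px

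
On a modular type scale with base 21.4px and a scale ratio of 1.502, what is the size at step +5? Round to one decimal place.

163.6px

21.4 × 1.502⁵ = 21.4 × 7.64451 ≈ 163.59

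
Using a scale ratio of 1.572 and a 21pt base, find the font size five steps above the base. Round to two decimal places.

201.60pt

A modular type scale is a geometric sequence: sizeₙ = base × rⁿ.
21.0 × 1.572⁵ = 21.0 × 9.59981 ≈ 201.60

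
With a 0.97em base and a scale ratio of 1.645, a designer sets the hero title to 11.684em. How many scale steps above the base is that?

1.645ⁿ = 11.684 / 0.97 = 12.0454
n = ln(12.0454) / ln(1.645) = 2.4887 / 0.4977 ≈ 5.00

5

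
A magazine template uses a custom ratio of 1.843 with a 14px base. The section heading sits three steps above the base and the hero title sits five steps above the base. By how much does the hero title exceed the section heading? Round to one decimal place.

Step 3: 14.0 × 1.843³ = 87.640px
Step 5: 14.0 × 1.843⁵ = 297.683px
Difference: 297.683 − 87.640 = 210.043px

210.0px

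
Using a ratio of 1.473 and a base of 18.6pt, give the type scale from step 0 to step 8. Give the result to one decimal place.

18.6pt, 27.4pt, 40.4pt, 59.4pt, 87.6pt, 129.0pt, 190.0pt, 279.9pt, 412.2pt

Step 0: 18.6pt
Step 1: 18.6 × 1.473 = 27.4
Step 2: 18.6 × 1.473² = 40.4
Step 3: 18.6 × 1.473³ = 59.4
Step 4: 18.6 × 1.473⁴ = 87.6
Step 5: 18.6 × 1.473⁵ = 129.0
Step 6: 18.6 × 1.473⁶ = 190.0
Step 7: 18.6 × 1.473⁷ = 279.9
Step 8: 18.6 × 1.473⁸ = 412.2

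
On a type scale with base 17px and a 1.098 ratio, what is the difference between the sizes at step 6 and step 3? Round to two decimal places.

7.29px

Step 3: 17.0 × 1.098³ = 22.5038px
Step 6: 17.0 × 1.098⁶ = 29.7895px
Difference: 29.7895 − 22.5038 = 7.2857px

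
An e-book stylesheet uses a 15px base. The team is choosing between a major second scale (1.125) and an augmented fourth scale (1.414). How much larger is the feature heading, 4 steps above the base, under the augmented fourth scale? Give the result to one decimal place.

35.9px

Major second: 15.0 × 1.125⁴ = 24.027px
Augmented fourth: 15.0 × 1.414⁴ = 59.964px
Difference: 59.964 − 24.027 = 35.937px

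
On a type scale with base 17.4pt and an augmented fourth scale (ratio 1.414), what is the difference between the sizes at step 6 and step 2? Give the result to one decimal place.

Step 2: 17.4 × 1.414² = 34.789pt
Step 6: 17.4 × 1.414⁶ = 139.074pt
Difference: 139.074 − 34.789 = 104.285pt

104.3pt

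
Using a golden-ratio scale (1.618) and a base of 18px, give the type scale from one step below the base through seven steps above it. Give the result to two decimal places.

Step -1: 18.0 ÷ 1.618 = 11.12
Step 0: 18px
Step 1: 18.0 × 1.618 = 29.12
Step 2: 18.0 × 1.618² = 47.12
Step 3: 18.0 × 1.618³ = 76.24
Step 4: 18.0 × 1.618⁴ = 123.36
Step 5: 18.0 × 1.618⁵ = 199.60
Step 6: 18.0 × 1.618⁶ = 322.96
Step 7: 18.0 × 1.618⁷ = 522.54

11.12px, 18.00px, 29.12px, 47.12px, 76.24px, 123.36px, 199.60px, 322.96px, 522.54px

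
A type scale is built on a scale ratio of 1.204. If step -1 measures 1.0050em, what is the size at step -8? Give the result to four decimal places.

0.2740em

1.0050 ÷ 1.204⁷ = 1.0050 ÷ 3.66763 ≈ 0.2740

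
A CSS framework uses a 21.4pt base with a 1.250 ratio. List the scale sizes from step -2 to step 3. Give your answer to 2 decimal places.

Step -2: 21.4 ÷ 1.250² = 13.70
Step -1: 21.4 ÷ 1.250 = 17.12
Step 0: 21.4pt
Step 1: 21.4 × 1.250 = 26.75
Step 2: 21.4 × 1.250² = 33.44
Step 3: 21.4 × 1.250³ = 41.80

13.70pt, 17.12pt, 21.40pt, 26.75pt, 33.44pt, 41.80pt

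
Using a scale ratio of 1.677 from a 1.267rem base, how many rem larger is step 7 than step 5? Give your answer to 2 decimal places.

30.46rem

Step 5: 1.267 × 1.677⁵ = 16.8051rem
Step 7: 1.267 × 1.677⁷ = 47.2616rem
Difference: 47.2616 − 16.8051 = 30.4565rem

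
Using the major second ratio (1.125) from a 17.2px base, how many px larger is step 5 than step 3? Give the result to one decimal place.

Step 3: 17.2 × 1.125³ = 24.490px
Step 5: 17.2 × 1.125⁵ = 30.995px
Difference: 30.995 − 24.490 = 6.505px

6.5px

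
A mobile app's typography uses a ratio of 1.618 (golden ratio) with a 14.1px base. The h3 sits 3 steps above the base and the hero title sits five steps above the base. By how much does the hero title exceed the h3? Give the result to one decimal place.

Step 3: 14.1 × 1.618³ = 59.725px
Step 5: 14.1 × 1.618⁵ = 156.355px
Difference: 156.355 − 59.725 = 96.630px

96.6px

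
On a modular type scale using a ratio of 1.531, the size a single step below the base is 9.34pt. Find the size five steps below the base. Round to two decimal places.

1.70pt

9.34 ÷ 1.531⁴ = 9.34 ÷ 5.49415 ≈ 1.700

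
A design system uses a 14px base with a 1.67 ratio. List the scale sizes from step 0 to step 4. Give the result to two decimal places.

14.00px, 23.38px, 39.04px, 65.20px, 108.89px

Step 0: 14px
Step 1: 14.0 × 1.67 = 23.38
Step 2: 14.0 × 1.67² = 39.04
Step 3: 14.0 × 1.67³ = 65.20
Step 4: 14.0 × 1.67⁴ = 108.89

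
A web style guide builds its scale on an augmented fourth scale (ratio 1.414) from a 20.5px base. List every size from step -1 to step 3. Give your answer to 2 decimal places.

Step -1: 20.5 ÷ 1.414 = 14.50
Step 0: 20.5px
Step 1: 20.5 × 1.414 = 28.99
Step 2: 20.5 × 1.414² = 40.99
Step 3: 20.5 × 1.414³ = 57.96

14.50px, 20.50px, 28.99px, 40.99px, 57.96px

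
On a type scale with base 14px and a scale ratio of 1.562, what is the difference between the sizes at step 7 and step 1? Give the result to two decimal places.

Step 1: 14.0 × 1.562 = 21.8680px
Step 7: 14.0 × 1.562⁷ = 317.6108px
Difference: 317.6108 − 21.8680 = 295.7428px

295.74px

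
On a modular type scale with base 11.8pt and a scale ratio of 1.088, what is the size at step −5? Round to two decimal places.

11.8 ÷ 1.088⁵ = 11.8 ÷ 1.52456 ≈ 7.74

7.74pt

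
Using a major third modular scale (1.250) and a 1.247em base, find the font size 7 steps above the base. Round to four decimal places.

5.9462em

1.247 × 1.250⁷ = 1.247 × 4.76837 ≈ 5.9462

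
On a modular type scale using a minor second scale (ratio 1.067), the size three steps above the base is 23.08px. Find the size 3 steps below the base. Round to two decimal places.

15.64px

23.08 ÷ 1.067⁶ = 23.08 ÷ 1.47566 ≈ 15.640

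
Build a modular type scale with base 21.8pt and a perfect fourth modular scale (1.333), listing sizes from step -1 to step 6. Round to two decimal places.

16.35pt, 21.80pt, 29.06pt, 38.74pt, 51.64pt, 68.83pt, 91.75pt, 122.30pt

Step -1: 21.8 ÷ 1.333 = 16.35
Step 0: 21.8pt
Step 1: 21.8 × 1.333 = 29.06
Step 2: 21.8 × 1.333² = 38.74
Step 3: 21.8 × 1.333³ = 51.64
Step 4: 21.8 × 1.333⁴ = 68.83
Step 5: 21.8 × 1.333⁵ = 91.75
Step 6: 21.8 × 1.333⁶ = 122.30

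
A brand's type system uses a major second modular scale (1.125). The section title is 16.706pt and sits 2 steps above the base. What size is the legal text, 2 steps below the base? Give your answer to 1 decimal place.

The gap is -2 − (2) = -4 steps, so the factor is 1.125^-4.
16.706 ÷ 1.125⁴ = 16.706 ÷ 1.60181 ≈ 10.429

10.4pt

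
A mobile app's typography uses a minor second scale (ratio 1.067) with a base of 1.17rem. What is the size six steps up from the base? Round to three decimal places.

1.727rem

A modular type scale is a geometric sequence: sizeₙ = base × rⁿ.
1.17 × 1.067⁶ = 1.17 × 1.47566 ≈ 1.727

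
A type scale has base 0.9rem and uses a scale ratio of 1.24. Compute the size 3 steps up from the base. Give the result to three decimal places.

1.716rem

Every step multiplies by the scale ratio.
0.9 × 1.24³ = 0.9 × 1.90662 ≈ 1.716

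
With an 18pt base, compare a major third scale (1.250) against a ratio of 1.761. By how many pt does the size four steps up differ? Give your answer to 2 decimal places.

Major third: 18.0 × 1.250⁴ = 43.9453pt
At 1.761: 18.0 × 1.761⁴ = 173.1051pt
Difference: 173.1051 − 43.9453 = 129.1598pt

129.16pt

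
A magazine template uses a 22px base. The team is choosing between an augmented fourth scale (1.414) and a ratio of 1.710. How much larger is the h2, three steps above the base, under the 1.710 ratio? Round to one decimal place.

Augmented fourth: 22.0 × 1.414³ = 62.197px
At 1.710: 22.0 × 1.710³ = 110.005px
Difference: 110.005 − 62.197 = 47.808px

47.8px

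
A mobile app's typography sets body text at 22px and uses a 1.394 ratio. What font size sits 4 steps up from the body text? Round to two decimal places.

83.08px

22.0 × 1.394⁴ = 22.0 × 3.77617 ≈ 83.08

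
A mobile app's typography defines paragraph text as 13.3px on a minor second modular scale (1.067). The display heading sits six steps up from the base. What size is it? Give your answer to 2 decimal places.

19.63px

A modular type scale is a geometric sequence: sizeₙ = base × rⁿ.
13.3 × 1.067⁶ = 13.3 × 1.47566 ≈ 19.63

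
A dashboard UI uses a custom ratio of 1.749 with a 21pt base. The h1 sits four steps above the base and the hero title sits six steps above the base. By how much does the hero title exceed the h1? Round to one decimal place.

404.6pt

Step 4: 21.0 × 1.749⁴ = 196.507pt
Step 6: 21.0 × 1.749⁶ = 601.116pt
Difference: 601.116 − 196.507 = 404.609pt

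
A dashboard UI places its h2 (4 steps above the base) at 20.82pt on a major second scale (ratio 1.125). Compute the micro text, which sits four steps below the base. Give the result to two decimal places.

20.82 ÷ 1.125⁸ = 20.82 ÷ 2.56578 ≈ 8.114

8.11pt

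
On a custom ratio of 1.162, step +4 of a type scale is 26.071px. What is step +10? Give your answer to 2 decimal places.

Moving from step +4 to step +10 is 6 steps up, so multiply by r⁶.
26.071 × 1.162⁶ = 26.071 × 2.46171 ≈ 64.179

64.18px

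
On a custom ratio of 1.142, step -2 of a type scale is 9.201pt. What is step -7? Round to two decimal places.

The gap is -7 − (-2) = -5 steps, so the factor is 1.142^-5.
9.201 ÷ 1.142⁵ = 9.201 ÷ 1.94236 ≈ 4.737

4.74pt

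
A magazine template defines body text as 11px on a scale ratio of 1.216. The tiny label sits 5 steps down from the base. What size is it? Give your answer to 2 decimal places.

4.14px

11.0 ÷ 1.216⁵ = 11.0 ÷ 2.65869 ≈ 4.14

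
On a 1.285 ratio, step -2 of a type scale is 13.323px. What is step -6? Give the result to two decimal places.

The gap is -6 − (-2) = -4 steps, so the factor is 1.285^-4.
13.323 ÷ 1.285⁴ = 13.323 ÷ 2.72654 ≈ 4.886

4.89px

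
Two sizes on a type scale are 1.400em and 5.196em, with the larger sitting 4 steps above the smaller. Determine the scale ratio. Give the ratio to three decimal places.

The ratio satisfies 1.400 × r⁴ = 5.196, so r = (5.196 / 1.400)^(1/4).
r = 3.7114^(1/4) ≈ 1.3880

1.388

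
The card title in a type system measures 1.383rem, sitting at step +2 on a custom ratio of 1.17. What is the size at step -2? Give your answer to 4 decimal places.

0.7380rem

The gap is -2 − (2) = -4 steps, so the factor is 1.17^-4.
1.383 ÷ 1.17⁴ = 1.383 ÷ 1.87389 ≈ 0.7380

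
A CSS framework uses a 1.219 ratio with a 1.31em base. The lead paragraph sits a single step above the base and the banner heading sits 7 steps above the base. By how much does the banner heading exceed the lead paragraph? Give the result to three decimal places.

Step 1: 1.31 × 1.219 = 1.59689em
Step 7: 1.31 × 1.219⁷ = 5.23959em
Difference: 5.23959 − 1.59689 = 3.64270em

3.643em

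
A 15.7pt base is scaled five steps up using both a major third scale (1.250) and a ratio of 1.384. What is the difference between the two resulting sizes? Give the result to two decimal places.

31.81pt

Major third: 15.7 × 1.250⁵ = 47.9126pt
At 1.384: 15.7 × 1.384⁵ = 79.7224pt
Difference: 79.7224 − 47.9126 = 31.8098pt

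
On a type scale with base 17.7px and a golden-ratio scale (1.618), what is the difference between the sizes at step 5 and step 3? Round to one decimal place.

121.3px

Step 3: 17.7 × 1.618³ = 74.974px
Step 5: 17.7 × 1.618⁵ = 196.275px
Difference: 196.275 − 74.974 = 121.301px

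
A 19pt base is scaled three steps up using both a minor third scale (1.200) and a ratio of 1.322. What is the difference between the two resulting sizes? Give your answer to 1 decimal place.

11.1pt

Minor third: 19.0 × 1.200³ = 32.832pt
At 1.322: 19.0 × 1.322³ = 43.898pt
Difference: 43.898 − 32.832 = 11.066pt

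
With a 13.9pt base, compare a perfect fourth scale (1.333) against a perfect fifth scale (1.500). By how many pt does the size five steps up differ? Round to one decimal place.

47.1pt

Perfect fourth: 13.9 × 1.333⁵ = 58.501pt
Perfect fifth: 13.9 × 1.500⁵ = 105.553pt
Difference: 105.553 − 58.501 = 47.052pt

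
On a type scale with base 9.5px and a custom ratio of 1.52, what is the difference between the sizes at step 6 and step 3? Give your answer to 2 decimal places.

83.80px

Step 3: 9.5 × 1.52³ = 33.3622px
Step 6: 9.5 × 1.52⁶ = 117.1616px
Difference: 117.1616 − 33.3622 = 83.7994px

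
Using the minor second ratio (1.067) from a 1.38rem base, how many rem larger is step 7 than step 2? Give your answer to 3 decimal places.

0.602rem

Step 2: 1.38 × 1.067² = 1.57111rem
Step 7: 1.38 × 1.067⁷ = 2.17285rem
Difference: 2.17285 − 1.57111 = 0.60174rem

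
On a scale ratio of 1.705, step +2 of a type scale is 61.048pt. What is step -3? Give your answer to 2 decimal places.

4.24pt

The gap is -3 − (2) = -5 steps, so the factor is 1.705^-5.
61.048 ÷ 1.705⁵ = 61.048 ÷ 14.40860 ≈ 4.237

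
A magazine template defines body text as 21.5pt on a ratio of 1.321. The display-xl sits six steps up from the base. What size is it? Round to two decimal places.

114.25pt

A modular type scale is a geometric sequence: sizeₙ = base × rⁿ.
21.5 × 1.321⁶ = 21.5 × 5.31394 ≈ 114.25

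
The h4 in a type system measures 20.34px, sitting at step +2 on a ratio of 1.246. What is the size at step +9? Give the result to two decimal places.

20.34 × 1.246⁷ = 20.34 × 4.66258 ≈ 94.837

94.84px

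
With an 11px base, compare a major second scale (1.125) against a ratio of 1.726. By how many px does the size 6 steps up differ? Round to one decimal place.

268.5px

Major second: 11.0 × 1.125⁶ = 22.300px
At 1.726: 11.0 × 1.726⁶ = 290.829px
Difference: 290.829 − 22.300 = 268.529px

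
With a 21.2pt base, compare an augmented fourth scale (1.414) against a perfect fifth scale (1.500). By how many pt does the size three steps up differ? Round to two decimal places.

Augmented fourth: 21.2 × 1.414³ = 59.9355pt
Perfect fifth: 21.2 × 1.500³ = 71.5500pt
Difference: 71.5500 − 59.9355 = 11.6145pt

11.61pt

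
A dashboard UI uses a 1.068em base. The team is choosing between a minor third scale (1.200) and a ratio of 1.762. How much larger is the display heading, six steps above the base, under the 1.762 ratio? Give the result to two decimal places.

28.77em

Minor third: 1.068 × 1.200⁶ = 3.1890em
At 1.762: 1.068 × 1.762⁶ = 31.9600em
Difference: 31.9600 − 3.1890 = 28.7710em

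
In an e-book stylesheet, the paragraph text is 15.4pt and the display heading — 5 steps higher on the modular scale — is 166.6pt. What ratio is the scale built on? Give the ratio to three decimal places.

The ratio satisfies 15.4 × r⁵ = 166.6, so r = (166.6 / 15.4)^(1/5).
r = 10.8182^(1/5) ≈ 1.6100

1.610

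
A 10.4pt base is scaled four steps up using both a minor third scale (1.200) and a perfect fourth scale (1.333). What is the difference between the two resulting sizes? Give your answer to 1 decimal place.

11.3pt

Minor third: 10.4 × 1.200⁴ = 21.565pt
Perfect fourth: 10.4 × 1.333⁴ = 32.836pt
Difference: 32.836 − 21.565 = 11.271pt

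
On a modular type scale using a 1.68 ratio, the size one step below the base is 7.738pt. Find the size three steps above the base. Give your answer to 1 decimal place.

Moving from step -1 to step +3 is 4 steps up, so multiply by r⁴.
7.738 × 1.68⁴ = 7.738 × 7.96594 ≈ 61.640

61.6pt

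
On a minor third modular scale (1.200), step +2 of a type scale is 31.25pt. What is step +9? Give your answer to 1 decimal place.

112.0pt

Moving from step +2 to step +9 is 7 steps up, so multiply by r⁷.
31.25 × 1.200⁷ = 31.25 × 3.58318 ≈ 111.974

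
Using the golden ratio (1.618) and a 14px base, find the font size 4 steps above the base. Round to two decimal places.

95.95px

Every step multiplies by the scale ratio.
14.0 × 1.618⁴ = 14.0 × 6.85353 ≈ 95.95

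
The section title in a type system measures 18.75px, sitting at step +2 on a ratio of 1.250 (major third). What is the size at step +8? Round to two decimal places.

Moving from step +2 to step +8 is 6 steps up, so multiply by r⁶.
18.75 × 1.250⁶ = 18.75 × 3.81470 ≈ 71.526

71.53px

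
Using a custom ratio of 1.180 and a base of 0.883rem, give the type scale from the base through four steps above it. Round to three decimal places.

Step 0: 0.883rem
Step 1: 0.883 × 1.180 = 1.042
Step 2: 0.883 × 1.180² = 1.229
Step 3: 0.883 × 1.180³ = 1.451
Step 4: 0.883 × 1.180⁴ = 1.712

0.883rem, 1.042rem, 1.229rem, 1.451rem, 1.712rem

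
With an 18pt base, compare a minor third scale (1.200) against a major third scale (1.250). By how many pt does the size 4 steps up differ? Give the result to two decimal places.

Minor third: 18.0 × 1.200⁴ = 37.3248pt
Major third: 18.0 × 1.250⁴ = 43.9453pt
Difference: 43.9453 − 37.3248 = 6.6205pt

6.62pt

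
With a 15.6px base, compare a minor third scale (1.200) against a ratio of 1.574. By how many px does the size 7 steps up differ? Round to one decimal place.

317.5px

Minor third: 15.6 × 1.200⁷ = 55.898px
At 1.574: 15.6 × 1.574⁷ = 373.386px
Difference: 373.386 − 55.898 = 317.488px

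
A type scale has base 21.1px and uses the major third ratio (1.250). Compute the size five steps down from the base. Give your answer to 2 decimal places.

Every step multiplies by the scale ratio.
21.1 ÷ 1.250⁵ = 21.1 ÷ 3.05176 ≈ 6.91

6.91px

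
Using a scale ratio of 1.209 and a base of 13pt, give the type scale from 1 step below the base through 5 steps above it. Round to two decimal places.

10.75pt, 13.00pt, 15.72pt, 19.00pt, 22.97pt, 27.77pt, 33.58pt

Step -1: 13.0 ÷ 1.209 = 10.75
Step 0: 13pt
Step 1: 13.0 × 1.209 = 15.72
Step 2: 13.0 × 1.209² = 19.00
Step 3: 13.0 × 1.209³ = 22.97
Step 4: 13.0 × 1.209⁴ = 27.77
Step 5: 13.0 × 1.209⁵ = 33.58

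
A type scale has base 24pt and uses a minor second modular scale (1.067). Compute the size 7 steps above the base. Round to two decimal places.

24.0 × 1.067⁷ = 24.0 × 1.57453 ≈ 37.79

37.79pt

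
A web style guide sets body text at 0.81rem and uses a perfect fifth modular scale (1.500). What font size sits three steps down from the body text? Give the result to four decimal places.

0.2400rem

0.81 ÷ 1.500³ = 0.81 ÷ 3.37500 ≈ 0.2400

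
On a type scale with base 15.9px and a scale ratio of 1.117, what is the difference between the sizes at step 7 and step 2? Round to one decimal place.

Step 2: 15.9 × 1.117² = 19.838px
Step 7: 15.9 × 1.117⁷ = 34.496px
Difference: 34.496 − 19.838 = 14.658px

14.7px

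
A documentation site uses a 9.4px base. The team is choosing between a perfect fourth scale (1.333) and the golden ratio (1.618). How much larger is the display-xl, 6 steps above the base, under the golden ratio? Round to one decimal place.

115.9px

Perfect fourth: 9.4 × 1.333⁶ = 52.736px
Golden ratio: 9.4 × 1.618⁶ = 168.655px
Difference: 168.655 − 52.736 = 115.919px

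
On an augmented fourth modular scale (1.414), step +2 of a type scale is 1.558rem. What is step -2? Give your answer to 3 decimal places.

The gap is -2 − (2) = -4 steps, so the factor is 1.414^-4.
1.558 ÷ 1.414⁴ = 1.558 ÷ 3.99758 ≈ 0.390

0.390rem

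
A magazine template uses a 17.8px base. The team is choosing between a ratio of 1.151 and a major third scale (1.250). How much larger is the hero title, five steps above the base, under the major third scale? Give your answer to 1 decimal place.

At 1.151: 17.8 × 1.151⁵ = 35.958px
Major third: 17.8 × 1.250⁵ = 54.321px
Difference: 54.321 − 35.958 = 18.363px

18.4px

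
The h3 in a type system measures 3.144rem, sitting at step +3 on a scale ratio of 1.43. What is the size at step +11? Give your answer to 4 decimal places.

3.144 × 1.43⁸ = 3.144 × 17.48591 ≈ 54.9757

54.9757rem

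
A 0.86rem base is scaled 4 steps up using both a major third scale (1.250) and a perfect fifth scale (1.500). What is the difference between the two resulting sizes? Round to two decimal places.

Major third: 0.86 × 1.250⁴ = 2.0996rem
Perfect fifth: 0.86 × 1.500⁴ = 4.3537rem
Difference: 4.3537 − 2.0996 = 2.2541rem

2.25rem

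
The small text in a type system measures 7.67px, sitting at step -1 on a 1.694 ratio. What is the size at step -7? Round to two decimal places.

0.32px

7.67 ÷ 1.694⁶ = 7.67 ÷ 23.63091 ≈ 0.325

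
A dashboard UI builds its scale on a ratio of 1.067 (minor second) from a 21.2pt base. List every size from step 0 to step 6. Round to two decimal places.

21.20pt, 22.62pt, 24.14pt, 25.75pt, 27.48pt, 29.32pt, 31.28pt

Step 0: 21.2pt
Step 1: 21.2 × 1.067 = 22.62
Step 2: 21.2 × 1.067² = 24.14
Step 3: 21.2 × 1.067³ = 25.75
Step 4: 21.2 × 1.067⁴ = 27.48
Step 5: 21.2 × 1.067⁵ = 29.32
Step 6: 21.2 × 1.067⁶ = 31.28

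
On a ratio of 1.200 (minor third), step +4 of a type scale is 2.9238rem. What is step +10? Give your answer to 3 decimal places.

8.730rem

The gap is 10 − (4) = 6 steps, so the factor is 1.200^6.
2.9238 × 1.200⁶ = 2.9238 × 2.98598 ≈ 8.730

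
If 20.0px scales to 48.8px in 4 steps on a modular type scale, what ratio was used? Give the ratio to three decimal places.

1.250

The ratio satisfies 20.0 × r⁴ = 48.8, so r = (48.8 / 20.0)^(1/4).
r = 2.4400^(1/4) ≈ 1.2498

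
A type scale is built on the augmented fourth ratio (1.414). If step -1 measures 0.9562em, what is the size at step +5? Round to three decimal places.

7.643em

The gap is 5 − (-1) = 6 steps, so the factor is 1.414^6.
0.9562 × 1.414⁶ = 0.9562 × 7.99275 ≈ 7.643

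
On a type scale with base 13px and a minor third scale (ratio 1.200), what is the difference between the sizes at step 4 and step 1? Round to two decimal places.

11.36px

Step 1: 13.0 × 1.200 = 15.6000px
Step 4: 13.0 × 1.200⁴ = 26.9568px
Difference: 26.9568 − 15.6000 = 11.3568px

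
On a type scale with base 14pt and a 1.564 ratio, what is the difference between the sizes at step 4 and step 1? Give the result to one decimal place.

Step 1: 14.0 × 1.564 = 21.896pt
Step 4: 14.0 × 1.564⁴ = 83.767pt
Difference: 83.767 − 21.896 = 61.871pt

61.9pt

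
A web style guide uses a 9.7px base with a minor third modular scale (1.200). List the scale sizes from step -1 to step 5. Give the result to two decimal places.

Step -1: 9.7 ÷ 1.200 = 8.08
Step 0: 9.7px
Step 1: 9.7 × 1.200 = 11.64
Step 2: 9.7 × 1.200² = 13.97
Step 3: 9.7 × 1.200³ = 16.76
Step 4: 9.7 × 1.200⁴ = 20.11
Step 5: 9.7 × 1.200⁵ = 24.14

8.08px, 9.70px, 11.64px, 13.97px, 16.76px, 20.11px, 24.14px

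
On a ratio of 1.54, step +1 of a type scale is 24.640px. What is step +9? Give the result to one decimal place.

24.640 × 1.54⁸ = 24.640 × 31.63485 ≈ 779.483

779.5px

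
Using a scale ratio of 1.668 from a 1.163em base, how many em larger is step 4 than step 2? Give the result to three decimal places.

Step 2: 1.163 × 1.668² = 3.23573em
Step 4: 1.163 × 1.668⁴ = 9.00252em
Difference: 9.00252 − 3.23573 = 5.76679em

5.767em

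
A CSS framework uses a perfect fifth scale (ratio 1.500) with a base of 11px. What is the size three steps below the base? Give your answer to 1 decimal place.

3.3px

11.0 ÷ 1.500³ = 11.0 ÷ 3.37500 ≈ 3.26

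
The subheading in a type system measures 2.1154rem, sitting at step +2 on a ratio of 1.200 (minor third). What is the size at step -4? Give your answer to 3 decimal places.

2.1154 ÷ 1.200⁶ = 2.1154 ÷ 2.98598 ≈ 0.708

0.708rem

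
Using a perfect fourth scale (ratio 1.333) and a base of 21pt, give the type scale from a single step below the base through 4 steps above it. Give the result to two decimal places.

Step -1: 21.0 ÷ 1.333 = 15.75
Step 0: 21pt
Step 1: 21.0 × 1.333 = 27.99
Step 2: 21.0 × 1.333² = 37.31
Step 3: 21.0 × 1.333³ = 49.74
Step 4: 21.0 × 1.333⁴ = 66.30

15.75pt, 21.00pt, 27.99pt, 37.31pt, 49.74pt, 66.30pt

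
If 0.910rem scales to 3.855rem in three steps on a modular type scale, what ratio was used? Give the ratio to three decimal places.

The ratio satisfies 0.910 × r³ = 3.855, so r = (3.855 / 0.910)^(1/3).
r = 4.2363^(1/3) ≈ 1.6181

1.618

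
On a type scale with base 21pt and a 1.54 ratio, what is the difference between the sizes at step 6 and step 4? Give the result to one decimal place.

162.0pt

Step 4: 21.0 × 1.54⁴ = 118.114pt
Step 6: 21.0 × 1.54⁶ = 280.120pt
Difference: 280.120 − 118.114 = 162.006pt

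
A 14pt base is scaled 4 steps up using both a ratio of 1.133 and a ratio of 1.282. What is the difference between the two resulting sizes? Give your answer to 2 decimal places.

At 1.133: 14.0 × 1.133⁴ = 23.0700pt
At 1.282: 14.0 × 1.282⁴ = 37.8164pt
Difference: 37.8164 − 23.0700 = 14.7464pt

14.75pt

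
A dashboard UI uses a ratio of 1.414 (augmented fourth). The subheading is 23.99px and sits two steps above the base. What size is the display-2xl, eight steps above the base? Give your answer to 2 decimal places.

Moving from step +2 to step +8 is 6 steps up, so multiply by r⁶.
23.99 × 1.414⁶ = 23.99 × 7.99275 ≈ 191.746

191.75px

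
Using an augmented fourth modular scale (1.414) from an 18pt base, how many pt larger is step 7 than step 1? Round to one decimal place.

Step 1: 18.0 × 1.414 = 25.452pt
Step 7: 18.0 × 1.414⁷ = 203.432pt
Difference: 203.432 − 25.452 = 177.980pt

178.0pt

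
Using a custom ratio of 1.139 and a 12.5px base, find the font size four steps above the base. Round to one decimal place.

Every step multiplies by the scale ratio.
12.5 × 1.139⁴ = 12.5 × 1.68304 ≈ 21.04

21.0px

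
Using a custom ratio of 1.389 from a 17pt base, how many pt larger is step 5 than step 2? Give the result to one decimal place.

55.1pt

Step 2: 17.0 × 1.389² = 32.798pt
Step 5: 17.0 × 1.389⁵ = 87.894pt
Difference: 87.894 − 32.798 = 55.096pt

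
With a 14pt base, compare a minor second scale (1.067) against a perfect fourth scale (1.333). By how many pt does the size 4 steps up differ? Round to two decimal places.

26.06pt

Minor second: 14.0 × 1.067⁴ = 18.1462pt
Perfect fourth: 14.0 × 1.333⁴ = 44.2027pt
Difference: 44.2027 − 18.1462 = 26.0565pt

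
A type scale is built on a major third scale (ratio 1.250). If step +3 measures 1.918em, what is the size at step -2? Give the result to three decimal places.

The gap is -2 − (3) = -5 steps, so the factor is 1.250^-5.
1.918 ÷ 1.250⁵ = 1.918 ÷ 3.05176 ≈ 0.628

0.628em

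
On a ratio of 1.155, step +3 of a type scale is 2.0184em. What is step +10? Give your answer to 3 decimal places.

5.535em

2.0184 × 1.155⁷ = 2.0184 × 2.74204 ≈ 5.535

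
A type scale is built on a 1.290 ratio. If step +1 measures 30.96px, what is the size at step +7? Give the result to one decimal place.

30.96 × 1.290⁶ = 30.96 × 4.60827 ≈ 142.672

142.7px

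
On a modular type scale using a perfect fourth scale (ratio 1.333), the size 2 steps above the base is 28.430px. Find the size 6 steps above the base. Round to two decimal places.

28.430 × 1.333⁴ = 28.430 × 3.15733 ≈ 89.763

89.76px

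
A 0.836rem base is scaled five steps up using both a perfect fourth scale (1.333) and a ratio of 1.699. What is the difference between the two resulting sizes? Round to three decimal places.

Perfect fourth: 0.836 × 1.333⁵ = 3.51850rem
At 1.699: 0.836 × 1.699⁵ = 11.83513rem
Difference: 11.83513 − 3.51850 = 8.31663rem

8.317rem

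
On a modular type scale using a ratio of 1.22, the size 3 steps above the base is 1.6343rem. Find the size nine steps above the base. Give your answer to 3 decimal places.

1.6343 × 1.22⁶ = 1.6343 × 3.29730 ≈ 5.389

5.389rem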